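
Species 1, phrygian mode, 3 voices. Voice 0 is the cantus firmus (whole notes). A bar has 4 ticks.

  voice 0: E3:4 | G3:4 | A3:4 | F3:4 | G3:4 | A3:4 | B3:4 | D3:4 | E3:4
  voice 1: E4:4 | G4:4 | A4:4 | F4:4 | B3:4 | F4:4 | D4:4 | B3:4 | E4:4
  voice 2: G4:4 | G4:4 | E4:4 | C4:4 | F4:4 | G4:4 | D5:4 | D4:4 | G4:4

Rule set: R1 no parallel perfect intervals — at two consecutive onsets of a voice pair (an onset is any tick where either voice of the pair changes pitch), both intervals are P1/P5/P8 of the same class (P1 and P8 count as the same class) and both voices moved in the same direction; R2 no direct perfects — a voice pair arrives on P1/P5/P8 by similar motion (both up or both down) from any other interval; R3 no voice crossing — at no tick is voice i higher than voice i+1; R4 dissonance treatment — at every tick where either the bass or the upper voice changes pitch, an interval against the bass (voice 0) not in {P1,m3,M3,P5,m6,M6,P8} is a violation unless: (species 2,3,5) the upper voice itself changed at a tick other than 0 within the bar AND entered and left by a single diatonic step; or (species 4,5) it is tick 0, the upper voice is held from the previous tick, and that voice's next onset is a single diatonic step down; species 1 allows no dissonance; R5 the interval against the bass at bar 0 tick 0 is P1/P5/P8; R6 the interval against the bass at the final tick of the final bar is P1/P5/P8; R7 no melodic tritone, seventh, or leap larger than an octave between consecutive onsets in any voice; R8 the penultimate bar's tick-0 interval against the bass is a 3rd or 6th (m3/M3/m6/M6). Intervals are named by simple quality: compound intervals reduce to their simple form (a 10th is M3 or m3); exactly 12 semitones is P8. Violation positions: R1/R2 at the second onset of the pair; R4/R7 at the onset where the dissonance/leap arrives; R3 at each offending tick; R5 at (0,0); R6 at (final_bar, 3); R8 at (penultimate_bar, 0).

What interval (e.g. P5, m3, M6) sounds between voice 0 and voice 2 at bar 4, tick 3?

m7

voice 0=G3 voice 2=F4 -> m7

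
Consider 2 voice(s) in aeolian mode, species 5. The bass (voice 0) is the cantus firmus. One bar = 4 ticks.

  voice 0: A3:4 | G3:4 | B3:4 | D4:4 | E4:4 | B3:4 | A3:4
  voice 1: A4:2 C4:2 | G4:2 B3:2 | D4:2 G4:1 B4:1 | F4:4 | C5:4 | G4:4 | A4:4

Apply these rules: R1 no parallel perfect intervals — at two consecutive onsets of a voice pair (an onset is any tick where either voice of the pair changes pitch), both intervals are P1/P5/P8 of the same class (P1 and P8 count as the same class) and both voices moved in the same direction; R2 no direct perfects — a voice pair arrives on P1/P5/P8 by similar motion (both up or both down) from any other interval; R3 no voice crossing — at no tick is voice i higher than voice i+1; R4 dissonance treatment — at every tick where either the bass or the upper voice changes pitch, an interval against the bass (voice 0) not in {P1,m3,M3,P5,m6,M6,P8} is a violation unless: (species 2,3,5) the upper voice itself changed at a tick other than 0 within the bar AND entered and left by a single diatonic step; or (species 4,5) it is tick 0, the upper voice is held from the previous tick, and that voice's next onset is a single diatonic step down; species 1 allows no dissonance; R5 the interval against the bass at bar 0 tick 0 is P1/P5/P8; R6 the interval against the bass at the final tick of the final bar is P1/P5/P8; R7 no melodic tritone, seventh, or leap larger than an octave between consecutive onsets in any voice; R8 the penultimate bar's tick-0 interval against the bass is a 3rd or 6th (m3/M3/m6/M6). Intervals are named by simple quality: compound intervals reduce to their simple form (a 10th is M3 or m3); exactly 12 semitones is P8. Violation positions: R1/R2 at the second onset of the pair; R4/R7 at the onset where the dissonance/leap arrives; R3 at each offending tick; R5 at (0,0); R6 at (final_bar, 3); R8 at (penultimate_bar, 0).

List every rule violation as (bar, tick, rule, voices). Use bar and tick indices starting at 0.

(3, 0, R7, (1,))

bar 0: v0=A3 v1=A4 downbeat P8
bar 1: v0=G3 v1=G4 downbeat P8
bar 2: v0=B3 v1=D4 downbeat m3
bar 3: v0=D4 v1=F4 downbeat m3
bar 4: v0=E4 v1=C5 downbeat m6
bar 5: v0=B3 v1=G4 downbeat m6
bar 6: v0=A3 v1=A4 downbeat P8
  -> R7 @ bar 3 tick 0 v(1,): B4->F4 leap 6st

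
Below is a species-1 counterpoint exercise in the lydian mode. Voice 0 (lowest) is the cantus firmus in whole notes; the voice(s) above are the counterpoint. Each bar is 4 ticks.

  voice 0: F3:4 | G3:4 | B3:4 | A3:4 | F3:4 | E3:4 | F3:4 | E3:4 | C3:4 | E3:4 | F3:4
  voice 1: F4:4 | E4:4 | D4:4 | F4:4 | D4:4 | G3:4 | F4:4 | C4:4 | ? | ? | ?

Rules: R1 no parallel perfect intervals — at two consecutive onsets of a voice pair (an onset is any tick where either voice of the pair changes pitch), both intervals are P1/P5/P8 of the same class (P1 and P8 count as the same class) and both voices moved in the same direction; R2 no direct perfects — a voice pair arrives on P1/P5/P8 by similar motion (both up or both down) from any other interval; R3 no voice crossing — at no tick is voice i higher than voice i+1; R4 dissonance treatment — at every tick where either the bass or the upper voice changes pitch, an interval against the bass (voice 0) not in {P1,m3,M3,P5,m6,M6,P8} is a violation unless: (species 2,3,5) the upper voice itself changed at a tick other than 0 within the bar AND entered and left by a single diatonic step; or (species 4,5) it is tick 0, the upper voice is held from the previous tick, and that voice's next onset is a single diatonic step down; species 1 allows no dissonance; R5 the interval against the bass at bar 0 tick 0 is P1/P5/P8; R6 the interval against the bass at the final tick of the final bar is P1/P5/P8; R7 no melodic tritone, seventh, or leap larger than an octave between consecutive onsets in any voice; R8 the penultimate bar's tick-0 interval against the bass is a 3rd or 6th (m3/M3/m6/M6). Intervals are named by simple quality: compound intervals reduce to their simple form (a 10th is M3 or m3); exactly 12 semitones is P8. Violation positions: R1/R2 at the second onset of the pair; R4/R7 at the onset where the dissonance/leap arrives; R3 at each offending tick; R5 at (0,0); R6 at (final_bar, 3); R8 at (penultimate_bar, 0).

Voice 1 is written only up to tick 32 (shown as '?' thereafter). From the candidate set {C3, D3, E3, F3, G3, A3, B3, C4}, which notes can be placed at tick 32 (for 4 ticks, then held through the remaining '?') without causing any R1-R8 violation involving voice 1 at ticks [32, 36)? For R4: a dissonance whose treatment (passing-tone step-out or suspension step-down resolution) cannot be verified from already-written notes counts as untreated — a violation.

{A3, C4, E3}

C3: violates R2
D3: violates R4,R7
E3: legal
F3: violates R4
G3: violates R2
A3: legal
B3: violates R4
C4: legal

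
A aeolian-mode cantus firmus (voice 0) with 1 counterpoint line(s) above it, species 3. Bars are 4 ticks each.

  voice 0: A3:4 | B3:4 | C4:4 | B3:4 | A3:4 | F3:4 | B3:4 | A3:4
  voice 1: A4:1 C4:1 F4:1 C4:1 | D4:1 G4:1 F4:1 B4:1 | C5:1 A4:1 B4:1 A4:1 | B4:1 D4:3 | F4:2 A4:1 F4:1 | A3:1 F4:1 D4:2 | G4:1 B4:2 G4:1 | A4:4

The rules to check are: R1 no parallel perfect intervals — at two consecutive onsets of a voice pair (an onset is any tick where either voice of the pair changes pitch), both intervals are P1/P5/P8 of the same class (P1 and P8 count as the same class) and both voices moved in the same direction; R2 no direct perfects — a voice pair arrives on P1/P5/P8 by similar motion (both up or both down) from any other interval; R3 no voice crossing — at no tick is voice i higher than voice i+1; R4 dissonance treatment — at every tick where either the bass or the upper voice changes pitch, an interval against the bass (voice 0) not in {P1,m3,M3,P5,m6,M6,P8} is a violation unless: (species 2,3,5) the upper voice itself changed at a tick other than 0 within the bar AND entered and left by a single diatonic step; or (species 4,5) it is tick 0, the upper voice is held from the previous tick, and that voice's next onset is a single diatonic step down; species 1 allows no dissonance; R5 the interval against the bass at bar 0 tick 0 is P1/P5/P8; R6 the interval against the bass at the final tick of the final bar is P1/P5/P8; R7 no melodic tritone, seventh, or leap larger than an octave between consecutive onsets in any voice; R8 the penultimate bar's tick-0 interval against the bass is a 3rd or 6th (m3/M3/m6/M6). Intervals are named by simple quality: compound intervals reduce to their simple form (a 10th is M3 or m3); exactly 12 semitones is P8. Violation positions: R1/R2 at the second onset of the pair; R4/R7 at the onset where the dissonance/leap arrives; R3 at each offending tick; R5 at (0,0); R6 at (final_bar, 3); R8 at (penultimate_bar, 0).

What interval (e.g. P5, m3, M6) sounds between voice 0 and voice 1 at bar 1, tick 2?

TT

voice 0=B3 voice 1=F4 -> TT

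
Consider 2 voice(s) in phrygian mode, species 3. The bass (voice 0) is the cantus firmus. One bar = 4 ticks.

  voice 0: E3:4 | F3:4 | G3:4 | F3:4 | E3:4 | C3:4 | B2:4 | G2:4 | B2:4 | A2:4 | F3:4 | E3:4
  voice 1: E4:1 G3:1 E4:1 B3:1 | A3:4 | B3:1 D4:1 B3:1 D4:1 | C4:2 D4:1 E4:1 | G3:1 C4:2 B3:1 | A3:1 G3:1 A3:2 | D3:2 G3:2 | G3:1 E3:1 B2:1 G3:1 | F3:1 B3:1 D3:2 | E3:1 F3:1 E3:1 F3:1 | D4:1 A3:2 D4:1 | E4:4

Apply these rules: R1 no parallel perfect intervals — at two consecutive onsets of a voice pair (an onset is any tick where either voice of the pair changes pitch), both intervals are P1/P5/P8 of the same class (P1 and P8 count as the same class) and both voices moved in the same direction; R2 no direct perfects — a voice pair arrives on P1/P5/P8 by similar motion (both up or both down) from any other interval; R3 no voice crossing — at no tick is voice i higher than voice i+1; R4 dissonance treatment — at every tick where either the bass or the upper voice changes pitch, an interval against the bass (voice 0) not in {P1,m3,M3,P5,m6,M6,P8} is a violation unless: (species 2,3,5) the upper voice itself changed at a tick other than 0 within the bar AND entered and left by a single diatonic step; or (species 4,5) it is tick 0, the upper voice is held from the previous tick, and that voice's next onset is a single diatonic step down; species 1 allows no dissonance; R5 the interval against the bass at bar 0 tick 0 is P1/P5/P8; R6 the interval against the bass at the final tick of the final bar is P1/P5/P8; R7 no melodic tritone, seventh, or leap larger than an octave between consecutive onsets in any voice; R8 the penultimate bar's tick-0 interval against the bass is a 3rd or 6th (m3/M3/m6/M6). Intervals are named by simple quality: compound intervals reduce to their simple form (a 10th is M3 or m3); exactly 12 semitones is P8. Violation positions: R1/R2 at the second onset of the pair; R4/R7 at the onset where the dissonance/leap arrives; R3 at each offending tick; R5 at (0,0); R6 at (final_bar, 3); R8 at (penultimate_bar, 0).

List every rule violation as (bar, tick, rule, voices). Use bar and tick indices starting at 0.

bar 0: v0=E3 v1=E4 downbeat P8
bar 1: v0=F3 v1=A3 downbeat M3
bar 2: v0=G3 v1=B3 downbeat M3
bar 3: v0=F3 v1=C4 downbeat P5
bar 4: v0=E3 v1=G3 downbeat m3
bar 5: v0=C3 v1=A3 downbeat M6
bar 6: v0=B2 v1=D3 downbeat m3
bar 7: v0=G2 v1=G3 downbeat P8
bar 8: v0=B2 v1=F3 downbeat TT
bar 9: v0=A2 v1=E3 downbeat P5
bar 10: v0=F3 v1=D4 downbeat M6
bar 11: v0=E3 v1=E4 downbeat P8
  -> R1 @ bar 3 tick 0 v(0, 1): G3/D4 P5 -> F3/C4 P5 similar
  -> R4 @ bar 3 tick 3 v(0, 1): F3/E4 M7 untreated
  -> R4 @ bar 8 tick 0 v(0, 1): B2/F3 TT untreated
  -> R7 @ bar 8 tick 1 v(1,): F3->B3 leap 6st

(3, 0, R1, (0, 1))
(3, 3, R4, (0, 1))
(8, 0, R4, (0, 1))
(8, 1, R7, (1,))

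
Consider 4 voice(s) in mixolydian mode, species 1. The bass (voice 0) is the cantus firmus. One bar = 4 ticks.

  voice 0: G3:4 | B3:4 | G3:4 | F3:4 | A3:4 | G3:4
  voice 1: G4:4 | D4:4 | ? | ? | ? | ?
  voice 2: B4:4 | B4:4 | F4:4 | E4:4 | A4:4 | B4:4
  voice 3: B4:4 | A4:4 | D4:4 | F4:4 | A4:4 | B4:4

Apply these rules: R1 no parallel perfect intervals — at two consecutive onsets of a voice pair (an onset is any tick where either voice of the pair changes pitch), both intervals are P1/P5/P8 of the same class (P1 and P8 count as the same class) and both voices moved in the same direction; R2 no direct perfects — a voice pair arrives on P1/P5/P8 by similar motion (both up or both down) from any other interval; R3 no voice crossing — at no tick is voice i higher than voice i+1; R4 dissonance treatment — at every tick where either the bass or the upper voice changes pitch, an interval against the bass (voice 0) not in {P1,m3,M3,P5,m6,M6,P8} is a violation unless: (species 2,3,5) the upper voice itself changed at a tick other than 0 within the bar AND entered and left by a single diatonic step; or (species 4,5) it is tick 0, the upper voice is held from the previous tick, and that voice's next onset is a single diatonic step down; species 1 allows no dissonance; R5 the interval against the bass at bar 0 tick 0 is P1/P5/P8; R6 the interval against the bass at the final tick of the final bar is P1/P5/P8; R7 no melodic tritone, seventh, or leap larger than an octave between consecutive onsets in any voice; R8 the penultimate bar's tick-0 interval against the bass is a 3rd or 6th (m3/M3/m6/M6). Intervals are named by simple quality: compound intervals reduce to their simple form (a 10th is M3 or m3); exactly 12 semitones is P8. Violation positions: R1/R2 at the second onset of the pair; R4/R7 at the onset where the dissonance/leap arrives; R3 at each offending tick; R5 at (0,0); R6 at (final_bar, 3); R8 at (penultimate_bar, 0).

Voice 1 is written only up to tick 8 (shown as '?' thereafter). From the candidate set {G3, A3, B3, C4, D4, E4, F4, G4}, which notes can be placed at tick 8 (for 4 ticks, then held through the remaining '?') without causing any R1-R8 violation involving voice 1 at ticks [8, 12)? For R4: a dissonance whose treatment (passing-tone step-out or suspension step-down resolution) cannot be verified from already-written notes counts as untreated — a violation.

G3: violates R1,R2
A3: violates R4
B3: legal
C4: violates R4
D4: legal
E4: legal
F4: violates R4
G4: violates R3

{B3, D4, E4}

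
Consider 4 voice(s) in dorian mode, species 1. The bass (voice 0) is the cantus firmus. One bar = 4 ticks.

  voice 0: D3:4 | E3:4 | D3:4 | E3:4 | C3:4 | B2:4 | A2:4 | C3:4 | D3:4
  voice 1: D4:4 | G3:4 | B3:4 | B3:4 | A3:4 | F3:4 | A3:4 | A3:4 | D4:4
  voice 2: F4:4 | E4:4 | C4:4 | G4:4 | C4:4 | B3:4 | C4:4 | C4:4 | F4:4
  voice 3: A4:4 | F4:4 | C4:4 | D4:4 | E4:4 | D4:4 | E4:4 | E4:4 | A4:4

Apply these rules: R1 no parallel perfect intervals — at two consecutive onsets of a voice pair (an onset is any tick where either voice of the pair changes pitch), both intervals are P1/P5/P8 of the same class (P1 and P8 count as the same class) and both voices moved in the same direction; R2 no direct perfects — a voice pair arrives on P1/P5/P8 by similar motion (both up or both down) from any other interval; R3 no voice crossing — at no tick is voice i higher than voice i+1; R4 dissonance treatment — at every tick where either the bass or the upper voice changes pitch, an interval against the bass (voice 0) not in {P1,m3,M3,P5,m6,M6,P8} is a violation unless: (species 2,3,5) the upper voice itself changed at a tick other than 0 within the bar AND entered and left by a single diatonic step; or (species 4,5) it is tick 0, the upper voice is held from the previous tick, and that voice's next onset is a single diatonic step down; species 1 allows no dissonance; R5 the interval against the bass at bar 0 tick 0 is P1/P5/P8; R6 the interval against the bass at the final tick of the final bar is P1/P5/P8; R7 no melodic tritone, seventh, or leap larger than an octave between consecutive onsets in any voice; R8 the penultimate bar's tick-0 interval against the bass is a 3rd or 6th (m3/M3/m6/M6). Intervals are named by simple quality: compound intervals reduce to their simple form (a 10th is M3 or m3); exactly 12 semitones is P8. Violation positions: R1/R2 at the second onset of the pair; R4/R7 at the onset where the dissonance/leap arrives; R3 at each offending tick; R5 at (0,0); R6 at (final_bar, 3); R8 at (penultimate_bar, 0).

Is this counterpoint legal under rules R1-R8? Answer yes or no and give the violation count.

No (19 violations)

bar 0: v0=D3 v1=D4 v2=F4 v3=A4 (P5)
bar 1: v0=E3 v1=G3 v2=E4 v3=F4 (m2)
bar 2: v0=D3 v1=B3 v2=C4 v3=C4 (m7)
bar 3: v0=E3 v1=B3 v2=G4 v3=D4 (m7)
bar 4: v0=C3 v1=A3 v2=C4 v3=E4 (M3)
bar 5: v0=B2 v1=F3 v2=B3 v3=D4 (m3)
bar 6: v0=A2 v1=A3 v2=C4 v3=E4 (P5)
bar 7: v0=C3 v1=A3 v2=C4 v3=E4 (M3)
bar 8: v0=D3 v1=D4 v2=F4 v3=A4 (P5)
  R5 @ bar0.0: opens on m3
  R4 @ bar1.0: E3/F4 m2 untreated
  R2 @ bar2.0: E4/F4 m2 -> C4/C4 P1 similar
  R4 @ bar2.0: D3/C4 m7 untreated
  R4 @ bar2.0: D3/C4 m7 untreated
  R3 @ bar3.0: G4 above D4
  R4 @ bar3.0: E3/D4 m7 untreated
  R3 @ bar3.1: G4 above D4
  R3 @ bar3.2: G4 above D4
  R3 @ bar3.3: G4 above D4
  R2 @ bar4.0: E3/G4 m3 -> C3/C4 P8 similar
  R1 @ bar5.0: C3/C4 P8 -> B2/B3 P8 similar
  R4 @ bar5.0: B2/F3 TT untreated
  R2 @ bar6.0: F3/D4 M6 -> A3/E4 P5 similar
  R8 @ bar7.0: penult P8 not 3rd/6th
  R1 @ bar8.0: A3/E4 P5 -> D4/A4 P5 similar
  R2 @ bar8.0: C3/A3 M6 -> D3/D4 P8 similar
  R2 @ bar8.0: C3/E4 M3 -> D3/A4 P5 similar
  R6 @ bar8.3: closes on m3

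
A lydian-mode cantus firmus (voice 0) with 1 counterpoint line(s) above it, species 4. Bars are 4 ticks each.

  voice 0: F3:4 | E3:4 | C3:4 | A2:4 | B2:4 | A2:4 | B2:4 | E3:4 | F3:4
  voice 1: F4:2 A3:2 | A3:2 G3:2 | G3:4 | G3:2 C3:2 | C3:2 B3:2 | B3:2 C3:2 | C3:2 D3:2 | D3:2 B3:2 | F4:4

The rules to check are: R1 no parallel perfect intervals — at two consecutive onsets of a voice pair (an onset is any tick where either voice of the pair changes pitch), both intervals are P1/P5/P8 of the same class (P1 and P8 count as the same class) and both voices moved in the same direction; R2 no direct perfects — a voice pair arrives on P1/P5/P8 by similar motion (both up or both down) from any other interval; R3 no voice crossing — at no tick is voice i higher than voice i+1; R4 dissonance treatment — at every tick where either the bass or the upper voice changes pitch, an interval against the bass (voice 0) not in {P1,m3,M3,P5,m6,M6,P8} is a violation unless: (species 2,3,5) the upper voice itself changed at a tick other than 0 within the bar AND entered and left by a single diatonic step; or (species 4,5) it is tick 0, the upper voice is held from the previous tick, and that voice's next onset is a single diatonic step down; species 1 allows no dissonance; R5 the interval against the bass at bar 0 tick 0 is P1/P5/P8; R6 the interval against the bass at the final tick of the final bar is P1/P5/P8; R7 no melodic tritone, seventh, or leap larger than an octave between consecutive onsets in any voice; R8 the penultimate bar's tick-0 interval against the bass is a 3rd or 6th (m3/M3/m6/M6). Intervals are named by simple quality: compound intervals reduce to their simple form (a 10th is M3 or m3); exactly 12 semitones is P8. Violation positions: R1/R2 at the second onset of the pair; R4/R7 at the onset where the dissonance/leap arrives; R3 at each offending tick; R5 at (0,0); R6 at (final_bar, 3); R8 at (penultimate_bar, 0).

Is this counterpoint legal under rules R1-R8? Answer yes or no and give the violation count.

bar 0: v0=F3 v1=F4 (P8)
bar 1: v0=E3 v1=A3 (P4)
bar 2: v0=C3 v1=G3 (P5)
bar 3: v0=A2 v1=G3 (m7)
bar 4: v0=B2 v1=C3 (m2)
bar 5: v0=A2 v1=B3 (M2)
bar 6: v0=B2 v1=C3 (m2)
bar 7: v0=E3 v1=D3 (M2)
bar 8: v0=F3 v1=F4 (P8)
  R4 @ bar3.0: A2/G3 m7 untreated
  R4 @ bar4.0: B2/C3 m2 untreated
  R7 @ bar4.2: C3->B3 leap 11st
  R4 @ bar5.0: A2/B3 M2 untreated
  R7 @ bar5.2: B3->C3 leap 11st
  R4 @ bar6.0: B2/C3 m2 untreated
  R3 @ bar7.0: E3 above D3
  R4 @ bar7.0: E3/D3 M2 untreated
  R8 @ bar7.0: penult M2 not 3rd/6th
  R3 @ bar7.1: E3 above D3
  R2 @ bar8.0: E3/B3 P5 -> F3/F4 P8 similar
  R7 @ bar8.0: B3->F4 leap 6st

No (12 violations)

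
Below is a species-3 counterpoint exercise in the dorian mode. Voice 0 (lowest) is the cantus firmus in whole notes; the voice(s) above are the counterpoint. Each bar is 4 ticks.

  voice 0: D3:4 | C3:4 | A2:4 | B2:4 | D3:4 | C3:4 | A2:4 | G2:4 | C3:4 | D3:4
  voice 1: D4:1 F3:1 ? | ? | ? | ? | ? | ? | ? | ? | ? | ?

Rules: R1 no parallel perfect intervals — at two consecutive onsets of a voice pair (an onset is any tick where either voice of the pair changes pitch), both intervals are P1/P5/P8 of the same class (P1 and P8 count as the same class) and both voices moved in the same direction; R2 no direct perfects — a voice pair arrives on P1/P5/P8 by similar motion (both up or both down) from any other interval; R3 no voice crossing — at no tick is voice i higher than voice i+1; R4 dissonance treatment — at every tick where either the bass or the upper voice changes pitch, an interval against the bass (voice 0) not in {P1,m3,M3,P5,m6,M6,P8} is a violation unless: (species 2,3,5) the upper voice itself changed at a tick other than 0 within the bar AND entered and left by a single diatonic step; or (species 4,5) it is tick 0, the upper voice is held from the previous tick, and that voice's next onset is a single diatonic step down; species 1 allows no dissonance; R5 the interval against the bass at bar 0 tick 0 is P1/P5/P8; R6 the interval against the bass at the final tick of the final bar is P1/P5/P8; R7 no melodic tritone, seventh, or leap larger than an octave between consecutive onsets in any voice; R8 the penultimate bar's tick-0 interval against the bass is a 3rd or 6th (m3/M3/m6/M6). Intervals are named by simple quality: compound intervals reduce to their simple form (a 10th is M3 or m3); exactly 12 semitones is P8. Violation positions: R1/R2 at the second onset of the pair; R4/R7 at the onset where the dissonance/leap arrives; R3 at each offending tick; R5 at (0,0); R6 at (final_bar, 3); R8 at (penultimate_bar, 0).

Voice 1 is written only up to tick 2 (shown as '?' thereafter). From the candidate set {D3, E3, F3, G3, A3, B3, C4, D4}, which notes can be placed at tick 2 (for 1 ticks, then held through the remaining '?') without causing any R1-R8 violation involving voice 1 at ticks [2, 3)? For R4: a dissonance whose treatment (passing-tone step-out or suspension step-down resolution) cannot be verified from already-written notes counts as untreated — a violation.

D3: legal
E3: violates R4
F3: legal
G3: violates R4
A3: legal
B3: violates R7
C4: violates R4
D4: legal

{A3, D3, D4, F3}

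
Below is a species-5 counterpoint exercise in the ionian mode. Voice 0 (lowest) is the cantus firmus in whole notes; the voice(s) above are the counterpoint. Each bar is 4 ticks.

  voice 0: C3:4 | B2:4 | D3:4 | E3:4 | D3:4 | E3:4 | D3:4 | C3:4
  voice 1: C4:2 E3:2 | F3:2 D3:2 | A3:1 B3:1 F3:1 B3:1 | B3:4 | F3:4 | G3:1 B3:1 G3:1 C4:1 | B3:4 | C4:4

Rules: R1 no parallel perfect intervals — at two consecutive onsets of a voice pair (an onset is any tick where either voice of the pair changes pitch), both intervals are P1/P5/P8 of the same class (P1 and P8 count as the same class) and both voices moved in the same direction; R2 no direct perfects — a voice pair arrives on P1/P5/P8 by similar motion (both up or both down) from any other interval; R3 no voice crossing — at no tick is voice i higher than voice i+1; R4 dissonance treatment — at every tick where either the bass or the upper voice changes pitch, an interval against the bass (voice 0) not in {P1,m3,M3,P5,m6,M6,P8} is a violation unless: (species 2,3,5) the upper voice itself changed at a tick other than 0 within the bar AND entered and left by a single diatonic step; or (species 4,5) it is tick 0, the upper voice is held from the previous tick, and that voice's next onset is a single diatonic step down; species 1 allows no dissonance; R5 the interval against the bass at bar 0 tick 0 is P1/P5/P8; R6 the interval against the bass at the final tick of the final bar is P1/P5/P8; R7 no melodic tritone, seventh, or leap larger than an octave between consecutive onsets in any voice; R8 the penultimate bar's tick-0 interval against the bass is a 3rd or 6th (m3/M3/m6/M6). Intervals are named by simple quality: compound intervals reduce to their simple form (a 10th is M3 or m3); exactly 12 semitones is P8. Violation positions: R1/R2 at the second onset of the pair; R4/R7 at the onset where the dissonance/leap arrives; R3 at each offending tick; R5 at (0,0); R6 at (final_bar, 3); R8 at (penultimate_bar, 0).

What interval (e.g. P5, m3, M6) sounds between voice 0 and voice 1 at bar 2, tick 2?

m3

voice 0=D3 voice 1=F3 -> m3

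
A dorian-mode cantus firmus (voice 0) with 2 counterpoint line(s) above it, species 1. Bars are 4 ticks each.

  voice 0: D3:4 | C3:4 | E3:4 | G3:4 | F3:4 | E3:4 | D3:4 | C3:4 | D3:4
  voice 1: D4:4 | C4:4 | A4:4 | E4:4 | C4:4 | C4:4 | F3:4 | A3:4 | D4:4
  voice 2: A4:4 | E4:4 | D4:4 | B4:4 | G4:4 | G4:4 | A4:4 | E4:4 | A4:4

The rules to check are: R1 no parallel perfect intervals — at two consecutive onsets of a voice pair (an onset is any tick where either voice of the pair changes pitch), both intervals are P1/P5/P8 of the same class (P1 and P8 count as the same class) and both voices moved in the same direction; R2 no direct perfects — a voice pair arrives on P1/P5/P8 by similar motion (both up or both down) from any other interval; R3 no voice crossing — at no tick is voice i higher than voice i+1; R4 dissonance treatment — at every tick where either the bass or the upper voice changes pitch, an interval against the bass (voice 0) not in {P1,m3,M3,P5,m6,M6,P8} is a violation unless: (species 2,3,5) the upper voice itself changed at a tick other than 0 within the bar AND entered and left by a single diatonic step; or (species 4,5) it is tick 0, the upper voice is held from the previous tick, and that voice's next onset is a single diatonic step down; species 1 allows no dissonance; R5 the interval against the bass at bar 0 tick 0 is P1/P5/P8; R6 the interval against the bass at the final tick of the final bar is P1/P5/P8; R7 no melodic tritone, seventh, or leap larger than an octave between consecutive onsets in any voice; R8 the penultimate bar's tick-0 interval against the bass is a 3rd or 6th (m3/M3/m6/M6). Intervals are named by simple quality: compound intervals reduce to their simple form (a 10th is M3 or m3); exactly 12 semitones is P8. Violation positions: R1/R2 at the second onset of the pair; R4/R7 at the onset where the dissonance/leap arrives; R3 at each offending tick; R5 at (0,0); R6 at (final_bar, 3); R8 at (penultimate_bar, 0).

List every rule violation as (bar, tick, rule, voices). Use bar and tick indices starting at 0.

bar 0: v0=D3 v1=D4 v2=A4 downbeat P5
bar 1: v0=C3 v1=C4 v2=E4 downbeat M3
bar 2: v0=E3 v1=A4 v2=D4 downbeat m7
bar 3: v0=G3 v1=E4 v2=B4 downbeat M3
bar 4: v0=F3 v1=C4 v2=G4 downbeat M2
bar 5: v0=E3 v1=C4 v2=G4 downbeat m3
bar 6: v0=D3 v1=F3 v2=A4 downbeat P5
bar 7: v0=C3 v1=A3 v2=E4 downbeat M3
bar 8: v0=D3 v1=D4 v2=A4 downbeat P5
  -> R1 @ bar 1 tick 0 v(0, 1): D3/D4 P8 -> C3/C4 P8 similar
  -> R3 @ bar 2 tick 0 v(1, 2): A4 above D4
  -> R4 @ bar 2 tick 0 v(0, 1): E3/A4 P4 untreated
  -> R4 @ bar 2 tick 0 v(0, 2): E3/D4 m7 untreated
  -> R3 @ bar 2 tick 1 v(1, 2): A4 above D4
  -> R3 @ bar 2 tick 2 v(1, 2): A4 above D4
  -> R3 @ bar 2 tick 3 v(1, 2): A4 above D4
  -> R1 @ bar 4 tick 0 v(1, 2): E4/B4 P5 -> C4/G4 P5 similar
  -> R2 @ bar 4 tick 0 v(0, 1): G3/E4 M6 -> F3/C4 P5 similar
  -> R4 @ bar 4 tick 0 v(0, 2): F3/G4 M2 untreated
  -> R1 @ bar 8 tick 0 v(1, 2): A3/E4 P5 -> D4/A4 P5 similar
  -> R2 @ bar 8 tick 0 v(0, 1): C3/A3 M6 -> D3/D4 P8 similar
  -> R2 @ bar 8 tick 0 v(0, 2): C3/E4 M3 -> D3/A4 P5 similar

(1, 0, R1, (0, 1))
(2, 0, R3, (1, 2))
(2, 0, R4, (0, 1))
(2, 0, R4, (0, 2))
(2, 1, R3, (1, 2))
(2, 2, R3, (1, 2))
(2, 3, R3, (1, 2))
(4, 0, R1, (1, 2))
(4, 0, R2, (0, 1))
(4, 0, R4, (0, 2))
(8, 0, R1, (1, 2))
(8, 0, R2, (0, 1))
(8, 0, R2, (0, 2))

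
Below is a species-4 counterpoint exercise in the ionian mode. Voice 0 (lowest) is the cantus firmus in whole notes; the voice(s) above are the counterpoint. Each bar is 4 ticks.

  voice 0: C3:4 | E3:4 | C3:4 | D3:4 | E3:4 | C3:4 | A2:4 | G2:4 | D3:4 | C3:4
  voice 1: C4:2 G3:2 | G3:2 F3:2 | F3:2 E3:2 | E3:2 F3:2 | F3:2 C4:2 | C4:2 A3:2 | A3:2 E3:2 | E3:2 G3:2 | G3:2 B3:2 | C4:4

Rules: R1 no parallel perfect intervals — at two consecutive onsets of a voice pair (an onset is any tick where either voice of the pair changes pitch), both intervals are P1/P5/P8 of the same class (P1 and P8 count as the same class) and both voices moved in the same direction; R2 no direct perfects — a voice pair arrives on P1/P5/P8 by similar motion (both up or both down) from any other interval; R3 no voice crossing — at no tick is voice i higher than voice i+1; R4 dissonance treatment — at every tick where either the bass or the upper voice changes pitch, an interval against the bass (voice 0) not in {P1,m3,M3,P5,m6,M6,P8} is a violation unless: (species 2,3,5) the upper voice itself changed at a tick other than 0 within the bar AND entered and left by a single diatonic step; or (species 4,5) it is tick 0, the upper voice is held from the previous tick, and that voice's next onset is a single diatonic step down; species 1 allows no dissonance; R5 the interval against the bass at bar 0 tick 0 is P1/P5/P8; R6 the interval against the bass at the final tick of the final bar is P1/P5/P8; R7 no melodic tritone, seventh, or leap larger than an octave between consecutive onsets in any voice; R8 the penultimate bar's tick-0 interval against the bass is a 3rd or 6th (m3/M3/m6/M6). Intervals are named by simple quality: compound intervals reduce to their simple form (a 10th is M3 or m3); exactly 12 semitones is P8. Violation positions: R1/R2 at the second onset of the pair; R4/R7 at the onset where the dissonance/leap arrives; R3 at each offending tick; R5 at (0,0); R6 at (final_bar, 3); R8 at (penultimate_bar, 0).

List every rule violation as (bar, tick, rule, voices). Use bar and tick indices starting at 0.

(1, 2, R4, (0, 1))
(3, 0, R4, (0, 1))
(4, 0, R4, (0, 1))
(8, 0, R4, (0, 1))
(8, 0, R8, (0, 1))

bar 0: v0=C3 v1=C4 downbeat P8
bar 1: v0=E3 v1=G3 downbeat m3
bar 2: v0=C3 v1=F3 downbeat P4
bar 3: v0=D3 v1=E3 downbeat M2
bar 4: v0=E3 v1=F3 downbeat m2
bar 5: v0=C3 v1=C4 downbeat P8
bar 6: v0=A2 v1=A3 downbeat P8
bar 7: v0=G2 v1=E3 downbeat M6
bar 8: v0=D3 v1=G3 downbeat P4
bar 9: v0=C3 v1=C4 downbeat P8
  -> R4 @ bar 1 tick 2 v(0, 1): E3/F3 m2 untreated
  -> R4 @ bar 3 tick 0 v(0, 1): D3/E3 M2 untreated
  -> R4 @ bar 4 tick 0 v(0, 1): E3/F3 m2 untreated
  -> R4 @ bar 8 tick 0 v(0, 1): D3/G3 P4 untreated
  -> R8 @ bar 8 tick 0 v(0, 1): penult P4 not 3rd/6th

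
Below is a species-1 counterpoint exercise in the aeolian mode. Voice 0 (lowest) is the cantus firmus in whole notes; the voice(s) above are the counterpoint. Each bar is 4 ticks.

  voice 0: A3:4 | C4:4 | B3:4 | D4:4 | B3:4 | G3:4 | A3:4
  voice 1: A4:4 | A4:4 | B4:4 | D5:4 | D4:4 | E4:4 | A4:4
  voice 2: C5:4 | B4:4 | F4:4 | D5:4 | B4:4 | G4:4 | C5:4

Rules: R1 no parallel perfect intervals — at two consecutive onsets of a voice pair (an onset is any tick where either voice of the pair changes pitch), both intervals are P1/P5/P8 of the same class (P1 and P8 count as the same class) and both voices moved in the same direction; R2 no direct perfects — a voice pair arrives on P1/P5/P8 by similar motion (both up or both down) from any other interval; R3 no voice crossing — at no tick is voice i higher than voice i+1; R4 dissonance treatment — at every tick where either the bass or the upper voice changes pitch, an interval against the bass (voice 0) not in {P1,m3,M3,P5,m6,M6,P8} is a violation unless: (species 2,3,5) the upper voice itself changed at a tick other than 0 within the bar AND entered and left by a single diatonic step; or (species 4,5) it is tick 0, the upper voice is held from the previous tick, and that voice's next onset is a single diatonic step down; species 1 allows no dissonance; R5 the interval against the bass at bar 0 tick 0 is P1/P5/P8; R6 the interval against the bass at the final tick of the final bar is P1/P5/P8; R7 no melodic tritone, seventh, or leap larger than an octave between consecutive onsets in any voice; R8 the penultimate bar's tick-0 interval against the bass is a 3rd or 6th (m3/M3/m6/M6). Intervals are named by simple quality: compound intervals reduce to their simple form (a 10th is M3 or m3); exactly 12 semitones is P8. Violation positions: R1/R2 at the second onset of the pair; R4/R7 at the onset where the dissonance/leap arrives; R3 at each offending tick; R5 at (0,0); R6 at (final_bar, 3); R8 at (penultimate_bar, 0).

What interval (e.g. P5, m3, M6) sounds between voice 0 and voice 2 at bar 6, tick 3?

m3

voice 0=A3 voice 2=C5 -> m3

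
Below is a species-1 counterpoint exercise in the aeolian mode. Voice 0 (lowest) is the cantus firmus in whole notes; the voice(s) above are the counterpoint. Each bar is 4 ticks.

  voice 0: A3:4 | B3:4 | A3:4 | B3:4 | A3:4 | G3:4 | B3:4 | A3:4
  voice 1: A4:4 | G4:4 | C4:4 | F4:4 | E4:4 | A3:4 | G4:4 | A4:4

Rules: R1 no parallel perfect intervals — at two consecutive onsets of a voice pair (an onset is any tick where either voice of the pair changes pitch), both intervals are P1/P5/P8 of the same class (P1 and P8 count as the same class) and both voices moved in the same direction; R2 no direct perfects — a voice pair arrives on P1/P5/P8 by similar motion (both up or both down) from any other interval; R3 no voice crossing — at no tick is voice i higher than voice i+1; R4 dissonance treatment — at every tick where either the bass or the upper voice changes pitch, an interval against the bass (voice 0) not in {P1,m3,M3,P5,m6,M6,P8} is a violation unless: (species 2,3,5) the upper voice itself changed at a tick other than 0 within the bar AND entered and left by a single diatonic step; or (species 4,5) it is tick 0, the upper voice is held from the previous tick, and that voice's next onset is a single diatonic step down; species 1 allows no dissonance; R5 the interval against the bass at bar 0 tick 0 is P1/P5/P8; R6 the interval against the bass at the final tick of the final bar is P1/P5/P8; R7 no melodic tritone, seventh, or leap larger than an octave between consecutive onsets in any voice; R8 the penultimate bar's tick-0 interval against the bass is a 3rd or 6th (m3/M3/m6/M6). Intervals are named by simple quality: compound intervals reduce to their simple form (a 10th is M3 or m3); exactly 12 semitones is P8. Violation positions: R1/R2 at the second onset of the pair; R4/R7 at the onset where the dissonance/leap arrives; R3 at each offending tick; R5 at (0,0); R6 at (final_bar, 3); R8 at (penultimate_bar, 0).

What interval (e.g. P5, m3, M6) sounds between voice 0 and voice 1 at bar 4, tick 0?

P5

voice 0=A3 voice 1=E4 -> P5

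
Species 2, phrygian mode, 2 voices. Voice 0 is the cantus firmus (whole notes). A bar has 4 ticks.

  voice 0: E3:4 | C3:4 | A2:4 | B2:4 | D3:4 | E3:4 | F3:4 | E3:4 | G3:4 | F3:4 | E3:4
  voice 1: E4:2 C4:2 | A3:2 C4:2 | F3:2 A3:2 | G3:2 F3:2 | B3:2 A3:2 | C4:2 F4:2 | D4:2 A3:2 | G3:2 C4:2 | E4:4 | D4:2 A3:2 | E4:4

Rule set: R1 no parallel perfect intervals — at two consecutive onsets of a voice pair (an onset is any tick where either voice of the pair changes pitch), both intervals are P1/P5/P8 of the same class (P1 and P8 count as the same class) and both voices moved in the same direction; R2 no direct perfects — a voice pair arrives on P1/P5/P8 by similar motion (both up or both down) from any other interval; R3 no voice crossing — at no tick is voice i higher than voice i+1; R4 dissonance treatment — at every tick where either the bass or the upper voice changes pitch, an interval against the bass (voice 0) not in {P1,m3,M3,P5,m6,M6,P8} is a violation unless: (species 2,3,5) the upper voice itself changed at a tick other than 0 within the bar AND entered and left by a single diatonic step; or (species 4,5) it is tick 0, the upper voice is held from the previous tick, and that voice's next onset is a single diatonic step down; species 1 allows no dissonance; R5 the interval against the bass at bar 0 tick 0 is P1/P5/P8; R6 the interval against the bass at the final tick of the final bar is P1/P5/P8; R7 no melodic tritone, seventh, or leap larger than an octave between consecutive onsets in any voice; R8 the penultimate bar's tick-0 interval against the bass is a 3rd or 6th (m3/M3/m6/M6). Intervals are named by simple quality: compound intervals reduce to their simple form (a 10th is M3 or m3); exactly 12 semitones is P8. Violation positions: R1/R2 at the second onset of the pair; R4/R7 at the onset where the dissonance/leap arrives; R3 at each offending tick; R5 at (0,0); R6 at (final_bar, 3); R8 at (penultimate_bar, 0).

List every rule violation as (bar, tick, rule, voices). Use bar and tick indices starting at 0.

(3, 2, R4, (0, 1))
(4, 0, R7, (1,))
(5, 2, R4, (0, 1))

bar 0: v0=E3 v1=E4 downbeat P8
bar 1: v0=C3 v1=A3 downbeat M6
bar 2: v0=A2 v1=F3 downbeat m6
bar 3: v0=B2 v1=G3 downbeat m6
bar 4: v0=D3 v1=B3 downbeat M6
bar 5: v0=E3 v1=C4 downbeat m6
bar 6: v0=F3 v1=D4 downbeat M6
bar 7: v0=E3 v1=G3 downbeat m3
bar 8: v0=G3 v1=E4 downbeat M6
bar 9: v0=F3 v1=D4 downbeat M6
bar 10: v0=E3 v1=E4 downbeat P8
  -> R4 @ bar 3 tick 2 v(0, 1): B2/F3 TT untreated
  -> R7 @ bar 4 tick 0 v(1,): F3->B3 leap 6st
  -> R4 @ bar 5 tick 2 v(0, 1): E3/F4 m2 untreated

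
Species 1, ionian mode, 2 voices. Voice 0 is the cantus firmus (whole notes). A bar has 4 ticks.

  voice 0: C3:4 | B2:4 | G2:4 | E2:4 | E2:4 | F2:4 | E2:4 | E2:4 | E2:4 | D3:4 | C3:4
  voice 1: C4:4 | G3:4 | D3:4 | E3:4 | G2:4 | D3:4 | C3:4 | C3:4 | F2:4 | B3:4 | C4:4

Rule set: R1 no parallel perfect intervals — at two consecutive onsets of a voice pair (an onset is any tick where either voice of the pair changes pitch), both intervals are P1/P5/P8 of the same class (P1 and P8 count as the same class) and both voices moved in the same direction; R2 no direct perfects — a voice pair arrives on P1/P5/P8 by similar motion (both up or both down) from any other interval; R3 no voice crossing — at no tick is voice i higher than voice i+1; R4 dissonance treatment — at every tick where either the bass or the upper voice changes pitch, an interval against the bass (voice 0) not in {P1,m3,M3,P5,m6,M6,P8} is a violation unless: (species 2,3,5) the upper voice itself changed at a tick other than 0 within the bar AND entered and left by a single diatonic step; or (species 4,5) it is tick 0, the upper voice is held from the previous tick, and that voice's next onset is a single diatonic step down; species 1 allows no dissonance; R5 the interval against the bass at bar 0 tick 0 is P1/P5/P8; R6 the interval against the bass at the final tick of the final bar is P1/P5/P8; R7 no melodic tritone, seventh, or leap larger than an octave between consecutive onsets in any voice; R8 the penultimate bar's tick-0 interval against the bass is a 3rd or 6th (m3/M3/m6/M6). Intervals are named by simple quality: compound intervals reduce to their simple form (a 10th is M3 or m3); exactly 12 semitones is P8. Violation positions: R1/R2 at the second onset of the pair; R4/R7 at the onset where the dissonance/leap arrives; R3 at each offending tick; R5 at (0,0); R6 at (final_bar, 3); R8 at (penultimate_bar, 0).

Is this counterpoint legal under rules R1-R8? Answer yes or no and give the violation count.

bar 0: v0=C3 v1=C4 (P8)
bar 1: v0=B2 v1=G3 (m6)
bar 2: v0=G2 v1=D3 (P5)
bar 3: v0=E2 v1=E3 (P8)
bar 4: v0=E2 v1=G2 (m3)
bar 5: v0=F2 v1=D3 (M6)
bar 6: v0=E2 v1=C3 (m6)
bar 7: v0=E2 v1=C3 (m6)
bar 8: v0=E2 v1=F2 (m2)
bar 9: v0=D3 v1=B3 (M6)
bar 10: v0=C3 v1=C4 (P8)
  R2 @ bar2.0: B2/G3 m6 -> G2/D3 P5 similar
  R4 @ bar8.0: E2/F2 m2 untreated
  R7 @ bar9.0: E2->D3 leap 10st
  R7 @ bar9.0: F2->B3 leap 18st

No (4 violations)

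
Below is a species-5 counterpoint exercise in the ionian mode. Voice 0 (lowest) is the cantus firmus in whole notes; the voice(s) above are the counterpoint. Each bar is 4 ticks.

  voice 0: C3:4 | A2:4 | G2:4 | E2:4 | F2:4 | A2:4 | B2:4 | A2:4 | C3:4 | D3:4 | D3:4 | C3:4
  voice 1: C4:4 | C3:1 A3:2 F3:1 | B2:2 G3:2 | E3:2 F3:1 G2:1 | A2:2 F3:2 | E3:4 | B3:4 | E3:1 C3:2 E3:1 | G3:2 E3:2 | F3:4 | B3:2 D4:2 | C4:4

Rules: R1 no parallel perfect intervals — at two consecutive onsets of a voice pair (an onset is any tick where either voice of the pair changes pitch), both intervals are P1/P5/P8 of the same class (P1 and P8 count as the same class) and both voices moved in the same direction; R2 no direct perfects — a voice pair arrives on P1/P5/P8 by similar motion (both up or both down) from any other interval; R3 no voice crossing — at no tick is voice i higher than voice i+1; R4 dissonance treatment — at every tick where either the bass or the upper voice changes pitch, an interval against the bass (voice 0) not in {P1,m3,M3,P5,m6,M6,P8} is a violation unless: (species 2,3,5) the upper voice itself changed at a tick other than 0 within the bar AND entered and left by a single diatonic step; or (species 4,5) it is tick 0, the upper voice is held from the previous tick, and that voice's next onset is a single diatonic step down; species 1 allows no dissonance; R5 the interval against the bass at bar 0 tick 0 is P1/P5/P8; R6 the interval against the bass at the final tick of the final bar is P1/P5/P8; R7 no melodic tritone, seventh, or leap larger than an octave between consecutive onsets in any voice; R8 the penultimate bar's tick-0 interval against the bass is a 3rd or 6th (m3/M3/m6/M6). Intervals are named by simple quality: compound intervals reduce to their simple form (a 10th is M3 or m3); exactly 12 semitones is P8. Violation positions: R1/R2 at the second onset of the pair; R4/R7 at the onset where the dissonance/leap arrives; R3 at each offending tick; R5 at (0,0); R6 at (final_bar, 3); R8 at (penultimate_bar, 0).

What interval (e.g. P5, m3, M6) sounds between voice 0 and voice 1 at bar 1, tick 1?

voice 0=A2 voice 1=A3 -> P8

P8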